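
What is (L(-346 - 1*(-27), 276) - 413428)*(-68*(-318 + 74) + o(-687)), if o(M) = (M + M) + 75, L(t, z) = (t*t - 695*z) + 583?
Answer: -7690910872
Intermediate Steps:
L(t, z) = 583 + t² - 695*z (L(t, z) = (t² - 695*z) + 583 = 583 + t² - 695*z)
o(M) = 75 + 2*M (o(M) = 2*M + 75 = 75 + 2*M)
(L(-346 - 1*(-27), 276) - 413428)*(-68*(-318 + 74) + o(-687)) = ((583 + (-346 - 1*(-27))² - 695*276) - 413428)*(-68*(-318 + 74) + (75 + 2*(-687))) = ((583 + (-346 + 27)² - 191820) - 413428)*(-68*(-244) + (75 - 1374)) = ((583 + (-319)² - 191820) - 413428)*(16592 - 1299) = ((583 + 101761 - 191820) - 413428)*15293 = (-89476 - 413428)*15293 = -502904*15293 = -7690910872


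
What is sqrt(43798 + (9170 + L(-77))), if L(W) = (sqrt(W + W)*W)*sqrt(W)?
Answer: sqrt(52968 + 5929*sqrt(2)) ≈ 247.70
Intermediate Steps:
L(W) = sqrt(2)*W**2 (L(W) = (sqrt(2*W)*W)*sqrt(W) = ((sqrt(2)*sqrt(W))*W)*sqrt(W) = (sqrt(2)*W**(3/2))*sqrt(W) = sqrt(2)*W**2)
sqrt(43798 + (9170 + L(-77))) = sqrt(43798 + (9170 + sqrt(2)*(-77)**2)) = sqrt(43798 + (9170 + sqrt(2)*5929)) = sqrt(43798 + (9170 + 5929*sqrt(2))) = sqrt(52968 + 5929*sqrt(2))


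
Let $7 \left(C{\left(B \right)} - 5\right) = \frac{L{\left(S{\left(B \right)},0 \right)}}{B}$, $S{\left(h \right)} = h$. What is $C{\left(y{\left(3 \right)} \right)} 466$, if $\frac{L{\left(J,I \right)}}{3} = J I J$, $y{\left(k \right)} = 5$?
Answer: $2330$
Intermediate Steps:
$L{\left(J,I \right)} = 3 I J^{2}$ ($L{\left(J,I \right)} = 3 J I J = 3 I J J = 3 I J^{2}$)
$C{\left(B \right)} = 5$ ($C{\left(B \right)} = 5 + \frac{3 \cdot 0 B^{2} \frac{1}{B}}{7} = 5 + \frac{0 \frac{1}{B}}{7} = 5 + \frac{1}{7} \cdot 0 = 5 + 0 = 5$)
$C{\left(y{\left(3 \right)} \right)} 466 = 5 \cdot 466 = 2330$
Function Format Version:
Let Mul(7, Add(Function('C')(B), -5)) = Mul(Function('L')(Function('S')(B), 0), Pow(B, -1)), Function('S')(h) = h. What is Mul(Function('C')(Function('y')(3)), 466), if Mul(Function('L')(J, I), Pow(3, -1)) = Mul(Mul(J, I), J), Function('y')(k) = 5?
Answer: 2330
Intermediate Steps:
Function('L')(J, I) = Mul(3, I, Pow(J, 2)) (Function('L')(J, I) = Mul(3, Mul(Mul(J, I), J)) = Mul(3, Mul(Mul(I, J), J)) = Mul(3, Mul(I, Pow(J, 2))) = Mul(3, I, Pow(J, 2)))
Function('C')(B) = 5 (Function('C')(B) = Add(5, Mul(Rational(1, 7), Mul(Mul(3, 0, Pow(B, 2)), Pow(B, -1)))) = Add(5, Mul(Rational(1, 7), Mul(0, Pow(B, -1)))) = Add(5, Mul(Rational(1, 7), 0)) = Add(5, 0) = 5)
Mul(Function('C')(Function('y')(3)), 466) = Mul(5, 466) = 2330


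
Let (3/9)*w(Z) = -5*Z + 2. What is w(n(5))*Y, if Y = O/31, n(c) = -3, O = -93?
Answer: -153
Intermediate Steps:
w(Z) = 6 - 15*Z (w(Z) = 3*(-5*Z + 2) = 3*(2 - 5*Z) = 6 - 15*Z)
Y = -3 (Y = -93/31 = -93*1/31 = -3)
w(n(5))*Y = (6 - 15*(-3))*(-3) = (6 + 45)*(-3) = 51*(-3) = -153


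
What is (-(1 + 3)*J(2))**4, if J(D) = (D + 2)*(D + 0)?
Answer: 1048576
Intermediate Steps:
J(D) = D*(2 + D) (J(D) = (2 + D)*D = D*(2 + D))
(-(1 + 3)*J(2))**4 = (-(1 + 3)*2*(2 + 2))**4 = (-4*2*4)**4 = (-4*8)**4 = (-1*32)**4 = (-32)**4 = 1048576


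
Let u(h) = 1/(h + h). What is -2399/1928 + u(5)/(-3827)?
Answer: -45905829/36892280 ≈ -1.2443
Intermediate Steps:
u(h) = 1/(2*h)
-2399/1928 + u(5)/(-3827) = -2399/1928 + ((½)/5)/(-3827) = -2399*1/1928 + ((½)*(⅕))*(-1/3827) = -2399/1928 + (⅒)*(-1/3827) = -2399/1928 - 1/38270 = -45905829/36892280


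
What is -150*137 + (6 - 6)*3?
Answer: -20550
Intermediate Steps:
-150*137 + (6 - 6)*3 = -20550 + 0*3 = -20550 + 0 = -20550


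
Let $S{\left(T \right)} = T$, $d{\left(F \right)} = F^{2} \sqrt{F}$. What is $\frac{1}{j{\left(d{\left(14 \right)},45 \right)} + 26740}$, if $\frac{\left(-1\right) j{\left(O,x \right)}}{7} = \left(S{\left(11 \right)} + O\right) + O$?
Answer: $\frac{3809}{86500295} + \frac{56 \sqrt{14}}{12357185} \approx 6.0991 \cdot 10^{-5}$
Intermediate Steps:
$d{\left(F \right)} = F^{\frac{5}{2}}$
$j{\left(O,x \right)} = -77 - 14 O$ ($j{\left(O,x \right)} = - 7 \left(\left(11 + O\right) + O\right) = - 7 \left(11 + 2 O\right) = -77 - 14 O$)
$\frac{1}{j{\left(d{\left(14 \right)},45 \right)} + 26740} = \frac{1}{\left(-77 - 14 \cdot 14^{\frac{5}{2}}\right) + 26740} = \frac{1}{\left(-77 - 14 \cdot 196 \sqrt{14}\right) + 26740} = \frac{1}{\left(-77 - 2744 \sqrt{14}\right) + 26740} = \frac{1}{26663 - 2744 \sqrt{14}}$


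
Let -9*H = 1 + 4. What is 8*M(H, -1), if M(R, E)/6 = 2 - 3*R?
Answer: 176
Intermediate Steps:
H = -5/9 (H = -(1 + 4)/9 = -⅑*5 = -5/9 ≈ -0.55556)
M(R, E) = 12 - 18*R (M(R, E) = 6*(2 - 3*R) = 12 - 18*R)
8*M(H, -1) = 8*(12 - 18*(-5/9)) = 8*(12 + 10) = 8*22 = 176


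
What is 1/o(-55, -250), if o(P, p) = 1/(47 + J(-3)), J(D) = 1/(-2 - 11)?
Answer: 610/13 ≈ 46.923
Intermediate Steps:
J(D) = -1/13 (J(D) = 1/(-13) = -1/13)
o(P, p) = 13/610 (o(P, p) = 1/(47 - 1/13) = 1/(610/13) = 13/610)
1/o(-55, -250) = 1/(13/610) = 610/13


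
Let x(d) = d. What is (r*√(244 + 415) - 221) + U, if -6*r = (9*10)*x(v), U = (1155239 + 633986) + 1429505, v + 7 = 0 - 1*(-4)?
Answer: 3218509 + 45*√659 ≈ 3.2197e+6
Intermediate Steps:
v = -3 (v = -7 + (0 - 1*(-4)) = -7 + (0 + 4) = -7 + 4 = -3)
U = 3218730 (U = 1789225 + 1429505 = 3218730)
r = 45 (r = -9*10*(-3)/6 = -15*(-3) = -⅙*(-270) = 45)
(r*√(244 + 415) - 221) + U = (45*√(244 + 415) - 221) + 3218730 = (45*√659 - 221) + 3218730 = (-221 + 45*√659) + 3218730 = 3218509 + 45*√659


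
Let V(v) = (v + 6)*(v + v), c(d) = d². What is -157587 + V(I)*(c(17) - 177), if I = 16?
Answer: -78739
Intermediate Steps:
V(v) = 2*v*(6 + v) (V(v) = (6 + v)*(2*v) = 2*v*(6 + v))
-157587 + V(I)*(c(17) - 177) = -157587 + (2*16*(6 + 16))*(17² - 177) = -157587 + (2*16*22)*(289 - 177) = -157587 + 704*112 = -157587 + 78848 = -78739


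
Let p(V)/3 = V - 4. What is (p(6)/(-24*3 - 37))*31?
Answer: -186/109 ≈ -1.7064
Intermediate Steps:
p(V) = -12 + 3*V (p(V) = 3*(V - 4) = 3*(-4 + V) = -12 + 3*V)
(p(6)/(-24*3 - 37))*31 = ((-12 + 3*6)/(-24*3 - 37))*31 = ((-12 + 18)/(-72 - 37))*31 = (6/(-109))*31 = -1/109*6*31 = -6/109*31 = -186/109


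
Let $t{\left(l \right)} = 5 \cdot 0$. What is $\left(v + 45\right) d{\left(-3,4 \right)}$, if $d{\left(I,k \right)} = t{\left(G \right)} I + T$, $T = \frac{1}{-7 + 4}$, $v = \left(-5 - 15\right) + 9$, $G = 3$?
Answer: $- \frac{34}{3} \approx -11.333$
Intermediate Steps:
$v = -11$ ($v = -20 + 9 = -11$)
$T = - \frac{1}{3}$ ($T = \frac{1}{-3} = - \frac{1}{3} \approx -0.33333$)
$t{\left(l \right)} = 0$
$d{\left(I,k \right)} = - \frac{1}{3}$ ($d{\left(I,k \right)} = 0 I - \frac{1}{3} = 0 - \frac{1}{3} = - \frac{1}{3}$)
$\left(v + 45\right) d{\left(-3,4 \right)} = \left(-11 + 45\right) \left(- \frac{1}{3}\right) = 34 \left(- \frac{1}{3}\right) = - \frac{34}{3}$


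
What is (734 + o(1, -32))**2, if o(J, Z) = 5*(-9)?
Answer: 474721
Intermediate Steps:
o(J, Z) = -45
(734 + o(1, -32))**2 = (734 - 45)**2 = 689**2 = 474721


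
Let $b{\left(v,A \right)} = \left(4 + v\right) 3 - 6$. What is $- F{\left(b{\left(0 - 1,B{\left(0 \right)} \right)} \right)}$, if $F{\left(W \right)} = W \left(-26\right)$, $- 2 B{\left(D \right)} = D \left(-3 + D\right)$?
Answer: $78$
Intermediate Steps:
$B{\left(D \right)} = - \frac{D \left(-3 + D\right)}{2}$
$b{\left(v,A \right)} = 6 + 3 v$ ($b{\left(v,A \right)} = \left(12 + 3 v\right) - 6 = 6 + 3 v$)
$F{\left(W \right)} = - 26 W$
$- F{\left(b{\left(0 - 1,B{\left(0 \right)} \right)} \right)} = - \left(-26\right) \left(6 + 3 \left(0 - 1\right)\right) = - \left(-26\right) \left(6 + 3 \left(-1\right)\right) = - \left(-26\right) \left(6 - 3\right) = - \left(-26\right) 3 = \left(-1\right) \left(-78\right) = 78$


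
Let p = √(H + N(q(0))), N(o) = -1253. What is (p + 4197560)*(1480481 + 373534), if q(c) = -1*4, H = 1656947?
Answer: 7782339203400 + 5562045*√183966 ≈ 7.7847e+12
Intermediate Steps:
q(c) = -4
p = 3*√183966 (p = √(1656947 - 1253) = √1655694 = 3*√183966 ≈ 1286.7)
(p + 4197560)*(1480481 + 373534) = (3*√183966 + 4197560)*(1480481 + 373534) = (4197560 + 3*√183966)*1854015 = 7782339203400 + 5562045*√183966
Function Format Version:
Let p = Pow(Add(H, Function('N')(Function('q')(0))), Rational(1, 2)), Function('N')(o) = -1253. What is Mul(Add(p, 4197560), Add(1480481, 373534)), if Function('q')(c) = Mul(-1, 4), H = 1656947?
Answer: Add(7782339203400, Mul(5562045, Pow(183966, Rational(1, 2)))) ≈ 7.7847e+12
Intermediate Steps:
Function('q')(c) = -4
p = Mul(3, Pow(183966, Rational(1, 2))) (p = Pow(Add(1656947, -1253), Rational(1, 2)) = Pow(1655694, Rational(1, 2)) = Mul(3, Pow(183966, Rational(1, 2))) ≈ 1286.7)
Mul(Add(p, 4197560), Add(1480481, 373534)) = Mul(Add(Mul(3, Pow(183966, Rational(1, 2))), 4197560), Add(1480481, 373534)) = Mul(Add(4197560, Mul(3, Pow(183966, Rational(1, 2)))), 1854015) = Add(7782339203400, Mul(5562045, Pow(183966, Rational(1, 2))))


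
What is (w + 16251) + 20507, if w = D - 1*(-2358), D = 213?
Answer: 39329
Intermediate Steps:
w = 2571 (w = 213 - 1*(-2358) = 213 + 2358 = 2571)
(w + 16251) + 20507 = (2571 + 16251) + 20507 = 18822 + 20507 = 39329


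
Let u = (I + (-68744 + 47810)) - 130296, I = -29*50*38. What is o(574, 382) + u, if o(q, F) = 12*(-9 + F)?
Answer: -201854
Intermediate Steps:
I = -55100 (I = -1450*38 = -55100)
u = -206330 (u = (-55100 + (-68744 + 47810)) - 130296 = (-55100 - 20934) - 130296 = -76034 - 130296 = -206330)
o(q, F) = -108 + 12*F
o(574, 382) + u = (-108 + 12*382) - 206330 = (-108 + 4584) - 206330 = 4476 - 206330 = -201854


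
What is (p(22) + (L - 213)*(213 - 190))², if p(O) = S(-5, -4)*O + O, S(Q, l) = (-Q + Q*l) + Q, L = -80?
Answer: 39400729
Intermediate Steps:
S(Q, l) = Q*l
p(O) = 21*O (p(O) = (-5*(-4))*O + O = 20*O + O = 21*O)
(p(22) + (L - 213)*(213 - 190))² = (21*22 + (-80 - 213)*(213 - 190))² = (462 - 293*23)² = (462 - 6739)² = (-6277)² = 39400729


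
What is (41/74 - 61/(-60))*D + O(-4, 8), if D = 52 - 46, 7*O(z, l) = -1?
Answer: 24039/2590 ≈ 9.2815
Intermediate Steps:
O(z, l) = -⅐ (O(z, l) = (⅐)*(-1) = -⅐)
D = 6
(41/74 - 61/(-60))*D + O(-4, 8) = (41/74 - 61/(-60))*6 - ⅐ = (41*(1/74) - 61*(-1/60))*6 - ⅐ = (41/74 + 61/60)*6 - ⅐ = (3487/2220)*6 - ⅐ = 3487/370 - ⅐ = 24039/2590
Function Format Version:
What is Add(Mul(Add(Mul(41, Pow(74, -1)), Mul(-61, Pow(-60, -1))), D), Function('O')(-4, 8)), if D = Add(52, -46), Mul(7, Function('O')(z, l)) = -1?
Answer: Rational(24039, 2590) ≈ 9.2815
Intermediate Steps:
Function('O')(z, l) = Rational(-1, 7) (Function('O')(z, l) = Mul(Rational(1, 7), -1) = Rational(-1, 7))
D = 6
Add(Mul(Add(Mul(41, Pow(74, -1)), Mul(-61, Pow(-60, -1))), D), Function('O')(-4, 8)) = Add(Mul(Add(Mul(41, Pow(74, -1)), Mul(-61, Pow(-60, -1))), 6), Rational(-1, 7)) = Add(Mul(Add(Mul(41, Rational(1, 74)), Mul(-61, Rational(-1, 60))), 6), Rational(-1, 7)) = Add(Mul(Add(Rational(41, 74), Rational(61, 60)), 6), Rational(-1, 7)) = Add(Mul(Rational(3487, 2220), 6), Rational(-1, 7)) = Add(Rational(3487, 370), Rational(-1, 7)) = Rational(24039, 2590)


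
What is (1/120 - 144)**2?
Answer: 298563841/14400 ≈ 20734.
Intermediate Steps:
(1/120 - 144)**2 = (-17279/120)**2 = 298563841/14400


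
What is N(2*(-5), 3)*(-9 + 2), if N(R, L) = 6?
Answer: -42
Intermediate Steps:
N(2*(-5), 3)*(-9 + 2) = 6*(-9 + 2) = 6*(-7) = -42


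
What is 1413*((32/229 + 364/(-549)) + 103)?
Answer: 2022705575/13969 ≈ 1.4480e+5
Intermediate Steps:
1413*((32/229 + 364/(-549)) + 103) = 1413*((32*(1/229) + 364*(-1/549)) + 103) = 1413*((32/229 - 364/549) + 103) = 1413*(-65788/125721 + 103) = 1413*(12883475/125721) = 2022705575/13969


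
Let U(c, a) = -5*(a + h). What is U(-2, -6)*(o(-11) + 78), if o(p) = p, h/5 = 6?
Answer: -8040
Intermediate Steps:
h = 30 (h = 5*6 = 30)
U(c, a) = -150 - 5*a (U(c, a) = -5*(a + 30) = -5*(30 + a) = -150 - 5*a)
U(-2, -6)*(o(-11) + 78) = (-150 - 5*(-6))*(-11 + 78) = (-150 + 30)*67 = -120*67 = -8040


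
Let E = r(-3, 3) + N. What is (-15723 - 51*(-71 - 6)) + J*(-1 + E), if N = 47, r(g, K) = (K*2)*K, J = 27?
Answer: -10068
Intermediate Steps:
r(g, K) = 2*K**2 (r(g, K) = (2*K)*K = 2*K**2)
E = 65 (E = 2*3**2 + 47 = 2*9 + 47 = 18 + 47 = 65)
(-15723 - 51*(-71 - 6)) + J*(-1 + E) = (-15723 - 51*(-71 - 6)) + 27*(-1 + 65) = (-15723 - 51*(-77)) + 27*64 = (-15723 + 3927) + 1728 = -11796 + 1728 = -10068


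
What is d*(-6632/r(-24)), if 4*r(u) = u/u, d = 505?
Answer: -13396640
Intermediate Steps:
r(u) = ¼ (r(u) = (u/u)/4 = (¼)*1 = ¼)
d*(-6632/r(-24)) = 505*(-6632/¼) = 505*(-6632*4) = 505*(-26528) = -13396640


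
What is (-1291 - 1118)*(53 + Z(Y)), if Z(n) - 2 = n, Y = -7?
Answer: -115632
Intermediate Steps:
Z(n) = 2 + n
(-1291 - 1118)*(53 + Z(Y)) = (-1291 - 1118)*(53 + (2 - 7)) = -2409*(53 - 5) = -2409*48 = -115632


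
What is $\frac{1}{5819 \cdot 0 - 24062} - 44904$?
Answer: $- \frac{1080480049}{24062} \approx -44904.0$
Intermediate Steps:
$\frac{1}{5819 \cdot 0 - 24062} - 44904 = \frac{1}{0 - 24062} - 44904 = \frac{1}{-24062} - 44904 = - \frac{1}{24062} - 44904 = - \frac{1080480049}{24062}$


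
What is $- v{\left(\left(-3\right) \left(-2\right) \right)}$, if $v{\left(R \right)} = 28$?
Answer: $-28$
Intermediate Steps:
$- v{\left(\left(-3\right) \left(-2\right) \right)} = \left(-1\right) 28 = -28$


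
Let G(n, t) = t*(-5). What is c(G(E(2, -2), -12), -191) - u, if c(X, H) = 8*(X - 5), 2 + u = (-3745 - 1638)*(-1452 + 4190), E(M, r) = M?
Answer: 14739096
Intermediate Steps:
G(n, t) = -5*t
u = -14738656 (u = -2 + (-3745 - 1638)*(-1452 + 4190) = -2 - 5383*2738 = -2 - 14738654 = -14738656)
c(X, H) = -40 + 8*X (c(X, H) = 8*(-5 + X) = -40 + 8*X)
c(G(E(2, -2), -12), -191) - u = (-40 + 8*(-5*(-12))) - 1*(-14738656) = (-40 + 8*60) + 14738656 = (-40 + 480) + 14738656 = 440 + 14738656 = 14739096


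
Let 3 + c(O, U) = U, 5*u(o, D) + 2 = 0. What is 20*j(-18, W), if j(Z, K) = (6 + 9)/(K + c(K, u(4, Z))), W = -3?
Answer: -375/8 ≈ -46.875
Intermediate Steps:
u(o, D) = -⅖ (u(o, D) = -⅖ + (⅕)*0 = -⅖ + 0 = -⅖)
c(O, U) = -3 + U
j(Z, K) = 15/(-17/5 + K) (j(Z, K) = (6 + 9)/(K + (-3 - ⅖)) = 15/(K - 17/5) = 15/(-17/5 + K))
20*j(-18, W) = 20*(75/(-17 + 5*(-3))) = 20*(75/(-17 - 15)) = 20*(75/(-32)) = 20*(75*(-1/32)) = 20*(-75/32) = -375/8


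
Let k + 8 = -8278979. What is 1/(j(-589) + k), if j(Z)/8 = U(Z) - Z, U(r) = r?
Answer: -1/8278987 ≈ -1.2079e-7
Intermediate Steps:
k = -8278987 (k = -8 - 8278979 = -8278987)
j(Z) = 0 (j(Z) = 8*(Z - Z) = 8*0 = 0)
1/(j(-589) + k) = 1/(0 - 8278987) = 1/(-8278987) = -1/8278987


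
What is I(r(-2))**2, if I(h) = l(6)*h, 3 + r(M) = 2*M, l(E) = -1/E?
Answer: 49/36 ≈ 1.3611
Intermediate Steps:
r(M) = -3 + 2*M
I(h) = -h/6 (I(h) = (-1/6)*h = (-1*1/6)*h = -h/6)
I(r(-2))**2 = (-(-3 + 2*(-2))/6)**2 = (-(-3 - 4)/6)**2 = (-1/6*(-7))**2 = (7/6)**2 = 49/36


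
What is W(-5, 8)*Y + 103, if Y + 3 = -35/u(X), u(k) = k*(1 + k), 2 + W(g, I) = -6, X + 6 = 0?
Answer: 409/3 ≈ 136.33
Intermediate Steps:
X = -6 (X = -6 + 0 = -6)
W(g, I) = -8 (W(g, I) = -2 - 6 = -8)
Y = -25/6 (Y = -3 - 35*(-1/(6*(1 - 6))) = -3 - 35/((-6*(-5))) = -3 - 35/30 = -3 - 35*1/30 = -3 - 7/6 = -25/6 ≈ -4.1667)
W(-5, 8)*Y + 103 = -8*(-25/6) + 103 = 100/3 + 103 = 409/3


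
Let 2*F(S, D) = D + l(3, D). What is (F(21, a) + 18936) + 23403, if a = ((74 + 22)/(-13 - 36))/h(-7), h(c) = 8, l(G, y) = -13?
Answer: 4148573/98 ≈ 42332.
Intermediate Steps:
a = -12/49 (a = ((74 + 22)/(-13 - 36))/8 = (96/(-49))*(⅛) = (96*(-1/49))*(⅛) = -96/49*⅛ = -12/49 ≈ -0.24490)
F(S, D) = -13/2 + D/2 (F(S, D) = (D - 13)/2 = (-13 + D)/2 = -13/2 + D/2)
(F(21, a) + 18936) + 23403 = ((-13/2 + (½)*(-12/49)) + 18936) + 23403 = ((-13/2 - 6/49) + 18936) + 23403 = (-649/98 + 18936) + 23403 = 1855079/98 + 23403 = 4148573/98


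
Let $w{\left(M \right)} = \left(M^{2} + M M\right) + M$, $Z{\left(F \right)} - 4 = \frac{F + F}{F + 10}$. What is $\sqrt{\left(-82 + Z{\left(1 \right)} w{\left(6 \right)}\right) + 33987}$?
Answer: $\frac{\sqrt{4141973}}{11} \approx 185.02$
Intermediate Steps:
$Z{\left(F \right)} = 4 + \frac{2 F}{10 + F}$ ($Z{\left(F \right)} = 4 + \frac{F + F}{F + 10} = 4 + \frac{2 F}{10 + F}$)
$w{\left(M \right)} = M + 2 M^{2}$ ($w{\left(M \right)} = \left(M^{2} + M^{2}\right) + M = 2 M^{2} + M = M + 2 M^{2}$)
$\sqrt{\left(-82 + Z{\left(1 \right)} w{\left(6 \right)}\right) + 33987} = \sqrt{\left(-82 + \frac{2 \left(20 + 3 \cdot 1\right)}{10 + 1} \cdot 6 \left(1 + 2 \cdot 6\right)\right) + 33987} = \sqrt{\left(-82 + \frac{2 \left(20 + 3\right)}{11} \cdot 6 \left(1 + 12\right)\right) + 33987} = \sqrt{\left(-82 + 2 \cdot \frac{1}{11} \cdot 23 \cdot 6 \cdot 13\right) + 33987} = \sqrt{\left(-82 + \frac{46}{11} \cdot 78\right) + 33987} = \sqrt{\left(-82 + \frac{3588}{11}\right) + 33987} = \sqrt{\frac{2686}{11} + 33987} = \sqrt{\frac{376543}{11}} = \frac{\sqrt{4141973}}{11}$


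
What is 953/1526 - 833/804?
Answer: -252473/613452 ≈ -0.41156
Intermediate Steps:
953/1526 - 833/804 = -252473/613452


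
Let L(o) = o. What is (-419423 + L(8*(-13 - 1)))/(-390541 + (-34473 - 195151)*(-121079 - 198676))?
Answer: -419535/73423031579 ≈ -5.7139e-6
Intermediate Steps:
(-419423 + L(8*(-13 - 1)))/(-390541 + (-34473 - 195151)*(-121079 - 198676)) = (-419423 + 8*(-13 - 1))/(-390541 + (-34473 - 195151)*(-121079 - 198676)) = (-419423 + 8*(-14))/(-390541 - 229624*(-319755)) = (-419423 - 112)/(-390541 + 73423422120) = -419535/73423031579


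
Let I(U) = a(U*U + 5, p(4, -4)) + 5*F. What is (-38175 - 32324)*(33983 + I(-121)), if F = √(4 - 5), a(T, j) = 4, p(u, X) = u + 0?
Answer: -2396049513 - 352495*I ≈ -2.396e+9 - 3.525e+5*I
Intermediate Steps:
p(u, X) = u
F = I (F = √(-1) = I ≈ 1.0*I)
I(U) = 4 + 5*I
(-38175 - 32324)*(33983 + I(-121)) = (-38175 - 32324)*(33983 + (4 + 5*I)) = -70499*(33987 + 5*I) = -2396049513 - 352495*I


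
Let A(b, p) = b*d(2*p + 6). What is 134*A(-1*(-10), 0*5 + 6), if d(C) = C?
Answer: 24120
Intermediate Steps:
A(b, p) = b*(6 + 2*p) (A(b, p) = b*(2*p + 6) = b*(6 + 2*p))
134*A(-1*(-10), 0*5 + 6) = 134*(2*(-1*(-10))*(3 + (0*5 + 6))) = 134*(2*10*(3 + (0 + 6))) = 134*(2*10*(3 + 6)) = 134*(2*10*9) = 134*180 = 24120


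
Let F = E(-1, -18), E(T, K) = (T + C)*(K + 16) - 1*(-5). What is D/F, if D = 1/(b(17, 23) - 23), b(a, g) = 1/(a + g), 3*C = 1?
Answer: -120/17461 ≈ -0.0068725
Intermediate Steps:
C = ⅓ (C = (⅓)*1 = ⅓ ≈ 0.33333)
D = -40/919 (D = 1/(1/(17 + 23) - 23) = 1/(1/40 - 23) = 1/(-919/40) = -40/919 ≈ -0.043526)
E(T, K) = 5 + (16 + K)*(⅓ + T) (E(T, K) = (T + ⅓)*(K + 16) - 1*(-5) = (⅓ + T)*(16 + K) + 5 = (16 + K)*(⅓ + T) + 5 = 5 + (16 + K)*(⅓ + T))
F = 19/3 (F = 31/3 + 16*(-1) + (⅓)*(-18) - 18*(-1) = 31/3 - 16 - 6 + 18 = 19/3 ≈ 6.3333)
D/F = -40/(919*19/3) = -40/919*3/19 = -120/17461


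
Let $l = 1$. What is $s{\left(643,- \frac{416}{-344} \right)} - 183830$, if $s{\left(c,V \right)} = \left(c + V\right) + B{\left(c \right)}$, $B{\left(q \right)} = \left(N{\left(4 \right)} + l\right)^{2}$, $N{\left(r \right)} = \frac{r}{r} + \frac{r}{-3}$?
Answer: $- \frac{70892729}{387} \approx -1.8319 \cdot 10^{5}$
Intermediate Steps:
$N{\left(r \right)} = 1 - \frac{r}{3}$ ($N{\left(r \right)} = 1 + r \left(- \frac{1}{3}\right) = 1 - \frac{r}{3}$)
$B{\left(q \right)} = \frac{4}{9}$ ($B{\left(q \right)} = \left(\left(1 - \frac{4}{3}\right) + 1\right)^{2} = \left(- \frac{1}{3} + 1\right)^{2} = \left(\frac{2}{3}\right)^{2} = \frac{4}{9}$)
$s{\left(c,V \right)} = \frac{4}{9} + V + c$ ($s{\left(c,V \right)} = \left(c + V\right) + \frac{4}{9} = \left(V + c\right) + \frac{4}{9} = \frac{4}{9} + V + c$)
$s{\left(643,- \frac{416}{-344} \right)} - 183830 = \left(\frac{4}{9} - \frac{416}{-344} + 643\right) - 183830 = \left(\frac{4}{9} - - \frac{52}{43} + 643\right) - 183830 = \left(\frac{4}{9} + \frac{52}{43} + 643\right) - 183830 = \frac{249481}{387} - 183830 = - \frac{70892729}{387}$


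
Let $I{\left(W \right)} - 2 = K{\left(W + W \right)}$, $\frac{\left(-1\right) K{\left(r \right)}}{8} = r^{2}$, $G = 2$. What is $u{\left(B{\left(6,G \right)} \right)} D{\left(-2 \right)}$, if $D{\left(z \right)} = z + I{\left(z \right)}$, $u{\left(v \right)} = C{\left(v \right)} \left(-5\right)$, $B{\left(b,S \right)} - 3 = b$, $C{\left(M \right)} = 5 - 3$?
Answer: $1280$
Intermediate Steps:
$C{\left(M \right)} = 2$ ($C{\left(M \right)} = 5 - 3 = 2$)
$B{\left(b,S \right)} = 3 + b$
$K{\left(r \right)} = - 8 r^{2}$
$I{\left(W \right)} = 2 - 32 W^{2}$ ($I{\left(W \right)} = 2 - 8 \left(W + W\right)^{2} = 2 - 8 \left(2 W\right)^{2} = 2 - 8 \cdot 4 W^{2} = 2 - 32 W^{2}$)
$u{\left(v \right)} = -10$ ($u{\left(v \right)} = 2 \left(-5\right) = -10$)
$D{\left(z \right)} = 2 + z - 32 z^{2}$ ($D{\left(z \right)} = z - \left(-2 + 32 z^{2}\right) = 2 + z - 32 z^{2}$)
$u{\left(B{\left(6,G \right)} \right)} D{\left(-2 \right)} = - 10 \left(2 - 2 - 32 \left(-2\right)^{2}\right) = - 10 \left(2 - 2 - 128\right) = \left(-10\right) \left(-128\right) = 1280$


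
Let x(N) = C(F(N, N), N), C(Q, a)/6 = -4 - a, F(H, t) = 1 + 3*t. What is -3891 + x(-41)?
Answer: -3669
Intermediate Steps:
C(Q, a) = -24 - 6*a (C(Q, a) = 6*(-4 - a) = -24 - 6*a)
x(N) = -24 - 6*N
-3891 + x(-41) = -3891 + (-24 - 6*(-41)) = -3891 + (-24 + 246) = -3891 + 222 = -3669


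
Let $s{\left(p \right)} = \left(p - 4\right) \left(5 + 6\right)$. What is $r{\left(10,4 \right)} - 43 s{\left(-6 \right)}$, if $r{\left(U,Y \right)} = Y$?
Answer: $4734$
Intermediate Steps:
$s{\left(p \right)} = -44 + 11 p$ ($s{\left(p \right)} = \left(-4 + p\right) 11 = -44 + 11 p$)
$r{\left(10,4 \right)} - 43 s{\left(-6 \right)} = 4 - 43 \left(-44 + 11 \left(-6\right)\right) = 4 - 43 \left(-44 - 66\right) = 4 - -4730 = 4 + 4730 = 4734$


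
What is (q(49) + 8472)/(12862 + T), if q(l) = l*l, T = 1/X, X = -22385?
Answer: 243392105/287915869 ≈ 0.84536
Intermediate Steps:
T = -1/22385 (T = 1/(-22385) = -1/22385 ≈ -4.4673e-5)
q(l) = l²
(q(49) + 8472)/(12862 + T) = (49² + 8472)/(12862 - 1/22385) = (2401 + 8472)/(287915869/22385) = 10873*(22385/287915869) = 243392105/287915869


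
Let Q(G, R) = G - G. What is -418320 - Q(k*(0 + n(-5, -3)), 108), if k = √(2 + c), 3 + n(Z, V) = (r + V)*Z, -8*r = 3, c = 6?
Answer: -418320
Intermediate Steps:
r = -3/8 (r = -⅛*3 = -3/8 ≈ -0.37500)
n(Z, V) = -3 + Z*(-3/8 + V) (n(Z, V) = -3 + (-3/8 + V)*Z = -3 + Z*(-3/8 + V))
k = 2*√2 (k = √(2 + 6) = √8 = 2*√2 ≈ 2.8284)
Q(G, R) = 0
-418320 - Q(k*(0 + n(-5, -3)), 108) = -418320 - 1*0 = -418320 + 0 = -418320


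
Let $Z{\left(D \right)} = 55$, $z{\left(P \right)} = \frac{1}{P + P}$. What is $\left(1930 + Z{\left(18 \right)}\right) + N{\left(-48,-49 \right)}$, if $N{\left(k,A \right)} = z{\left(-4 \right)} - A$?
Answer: $\frac{16271}{8} \approx 2033.9$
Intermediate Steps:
$z{\left(P \right)} = \frac{1}{2 P}$
$N{\left(k,A \right)} = - \frac{1}{8} - A$ ($N{\left(k,A \right)} = \frac{1}{2 \left(-4\right)} - A = \frac{1}{2} \left(- \frac{1}{4}\right) - A = - \frac{1}{8} - A$)
$\left(1930 + Z{\left(18 \right)}\right) + N{\left(-48,-49 \right)} = \left(1930 + 55\right) - - \frac{391}{8} = 1985 + \left(- \frac{1}{8} + 49\right) = 1985 + \frac{391}{8} = \frac{16271}{8}$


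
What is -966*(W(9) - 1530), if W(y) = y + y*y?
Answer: 1391040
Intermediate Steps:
W(y) = y + y²
-966*(W(9) - 1530) = -966*(9*(1 + 9) - 1530) = -966*(9*10 - 1530) = -966*(90 - 1530) = -966*(-1440) = 1391040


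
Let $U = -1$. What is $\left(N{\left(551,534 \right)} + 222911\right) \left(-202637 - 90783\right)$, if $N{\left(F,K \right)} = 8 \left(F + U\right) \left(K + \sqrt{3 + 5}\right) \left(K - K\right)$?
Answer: $-65406545620$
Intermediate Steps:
$N{\left(F,K \right)} = 0$ ($N{\left(F,K \right)} = 8 \left(F - 1\right) \left(K + \sqrt{3 + 5}\right) \left(K - K\right) = 8 \left(-1 + F\right) \left(K + \sqrt{8}\right) 0 = 8 \left(-1 + F\right) \left(K + 2 \sqrt{2}\right) 0 = 0$)
$\left(N{\left(551,534 \right)} + 222911\right) \left(-202637 - 90783\right) = \left(0 + 222911\right) \left(-202637 - 90783\right) = 222911 \left(-293420\right) = -65406545620$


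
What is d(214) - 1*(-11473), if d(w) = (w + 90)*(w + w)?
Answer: 141585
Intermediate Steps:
d(w) = 2*w*(90 + w) (d(w) = (90 + w)*(2*w) = 2*w*(90 + w))
d(214) - 1*(-11473) = 2*214*(90 + 214) - 1*(-11473) = 2*214*304 + 11473 = 130112 + 11473 = 141585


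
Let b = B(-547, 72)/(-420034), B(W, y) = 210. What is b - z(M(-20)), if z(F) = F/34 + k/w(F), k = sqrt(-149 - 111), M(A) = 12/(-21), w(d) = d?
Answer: 407539/24992023 + 7*I*sqrt(65)/2 ≈ 0.016307 + 28.218*I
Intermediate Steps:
M(A) = -4/7 (M(A) = 12*(-1/21) = -4/7)
k = 2*I*sqrt(65) (k = sqrt(-260) = 2*I*sqrt(65) ≈ 16.125*I)
z(F) = F/34 + 2*I*sqrt(65)/F (z(F) = F/34 + (2*I*sqrt(65))/F = F*(1/34) + 2*I*sqrt(65)/F = F/34 + 2*I*sqrt(65)/F)
b = -105/210017 (b = 210/(-420034) = 210*(-1/420034) = -105/210017 ≈ -0.00049996)
b - z(M(-20)) = -105/210017 - ((1/34)*(-4/7) + 2*I*sqrt(65)/(-4/7)) = -105/210017 - (-2/119 + 2*I*sqrt(65)*(-7/4)) = -105/210017 - (-2/119 - 7*I*sqrt(65)/2) = -105/210017 + (2/119 + 7*I*sqrt(65)/2) = 407539/24992023 + 7*I*sqrt(65)/2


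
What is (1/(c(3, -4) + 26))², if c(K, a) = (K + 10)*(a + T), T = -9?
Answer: 1/20449 ≈ 4.8902e-5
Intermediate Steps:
c(K, a) = (-9 + a)*(10 + K) (c(K, a) = (K + 10)*(a - 9) = (10 + K)*(-9 + a) = (-9 + a)*(10 + K))
(1/(c(3, -4) + 26))² = (1/((-90 - 9*3 + 10*(-4) + 3*(-4)) + 26))² = (1/((-90 - 27 - 40 - 12) + 26))² = (1/(-169 + 26))² = (1/(-143))² = (-1/143)² = 1/20449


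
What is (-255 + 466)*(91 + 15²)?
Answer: 66676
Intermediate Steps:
(-255 + 466)*(91 + 15²) = 211*(91 + 225) = 211*316 = 66676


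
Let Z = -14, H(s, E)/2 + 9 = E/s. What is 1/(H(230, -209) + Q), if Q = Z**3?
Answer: -115/317839 ≈ -0.00036182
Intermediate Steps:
H(s, E) = -18 + 2*E/s (H(s, E) = -18 + 2*(E/s) = -18 + 2*E/s)
Q = -2744 (Q = (-14)**3 = -2744)
1/(H(230, -209) + Q) = 1/((-18 + 2*(-209)/230) - 2744) = 1/((-18 + 2*(-209)*(1/230)) - 2744) = 1/((-18 - 209/115) - 2744) = 1/(-2279/115 - 2744) = 1/(-317839/115) = -115/317839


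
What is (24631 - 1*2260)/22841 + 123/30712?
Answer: 689867595/701492792 ≈ 0.98343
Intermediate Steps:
(24631 - 1*2260)/22841 + 123/30712 = (24631 - 2260)*(1/22841) + 123*(1/30712) = 22371*(1/22841) + 123/30712 = 22371/22841 + 123/30712 = 689867595/701492792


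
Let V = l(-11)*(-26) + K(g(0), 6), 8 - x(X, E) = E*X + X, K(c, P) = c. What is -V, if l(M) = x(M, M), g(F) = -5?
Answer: -2647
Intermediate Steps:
x(X, E) = 8 - X - E*X (x(X, E) = 8 - (E*X + X) = 8 - (X + E*X) = 8 + (-X - E*X) = 8 - X - E*X)
l(M) = 8 - M - M² (l(M) = 8 - M - M*M = 8 - M - M²)
V = 2647 (V = (8 - 1*(-11) - 1*(-11)²)*(-26) - 5 = (8 + 11 - 1*121)*(-26) - 5 = (8 + 11 - 121)*(-26) - 5 = -102*(-26) - 5 = 2652 - 5 = 2647)
-V = -1*2647 = -2647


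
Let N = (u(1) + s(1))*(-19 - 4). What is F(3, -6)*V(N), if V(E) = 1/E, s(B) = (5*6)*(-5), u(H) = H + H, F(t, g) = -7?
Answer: -7/3404 ≈ -0.0020564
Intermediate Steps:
u(H) = 2*H
s(B) = -150 (s(B) = 30*(-5) = -150)
N = 3404 (N = (2*1 - 150)*(-19 - 4) = (2 - 150)*(-23) = -148*(-23) = 3404)
F(3, -6)*V(N) = -7/3404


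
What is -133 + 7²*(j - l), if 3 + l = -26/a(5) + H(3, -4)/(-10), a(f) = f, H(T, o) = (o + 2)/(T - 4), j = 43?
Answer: 11928/5 ≈ 2385.6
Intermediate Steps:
H(T, o) = (2 + o)/(-4 + T)
l = -42/5 (l = -3 + (-26/5 + ((2 - 4)/(-4 + 3))/(-10)) = -3 + (-26*⅕ + (-2/(-1))*(-⅒)) = -3 + (-26/5 - 1*(-2)*(-⅒)) = -3 + (-26/5 + 2*(-⅒)) = -3 + (-26/5 - ⅕) = -3 - 27/5 = -42/5 ≈ -8.4000)
-133 + 7²*(j - l) = -133 + 7²*(43 - 1*(-42/5)) = -133 + 49*(43 + 42/5) = -133 + 49*(257/5) = -133 + 12593/5 = 11928/5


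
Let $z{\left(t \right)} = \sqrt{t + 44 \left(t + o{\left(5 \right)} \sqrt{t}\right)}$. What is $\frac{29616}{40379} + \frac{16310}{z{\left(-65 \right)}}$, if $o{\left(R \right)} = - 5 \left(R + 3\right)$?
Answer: $\frac{29616}{40379} + \frac{3262 \sqrt{5}}{\sqrt{-585 - 352 i \sqrt{65}}} \approx 86.332 + 105.04 i$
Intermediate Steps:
$o{\left(R \right)} = -15 - 5 R$ ($o{\left(R \right)} = - 5 \left(3 + R\right) = -15 - 5 R$)
$z{\left(t \right)} = \sqrt{- 1760 \sqrt{t} + 45 t}$ ($z{\left(t \right)} = \sqrt{t + 44 \left(t + \left(-15 - 25\right) \sqrt{t}\right)} = \sqrt{t + 44 \left(t - 40 \sqrt{t}\right)} = \sqrt{t - \left(- 44 t + 1760 \sqrt{t}\right)} = \sqrt{- 1760 \sqrt{t} + 45 t}$)
$\frac{29616}{40379} + \frac{16310}{z{\left(-65 \right)}} = \frac{29616}{40379} + \frac{16310}{\sqrt{- 1760 \sqrt{-65} + 45 \left(-65\right)}} = 29616 \cdot \frac{1}{40379} + \frac{16310}{\sqrt{- 1760 i \sqrt{65} - 2925}} = \frac{29616}{40379} + \frac{16310}{\sqrt{- 1760 i \sqrt{65} - 2925}} = \frac{29616}{40379} + \frac{16310}{\sqrt{-2925 - 1760 i \sqrt{65}}}$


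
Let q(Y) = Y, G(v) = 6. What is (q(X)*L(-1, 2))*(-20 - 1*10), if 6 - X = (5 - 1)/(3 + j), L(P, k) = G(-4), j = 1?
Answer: -900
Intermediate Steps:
L(P, k) = 6
X = 5 (X = 6 - (5 - 1)/(3 + 1) = 6 - 4/4 = 6 - 1*1 = 6 - 1 = 5)
(q(X)*L(-1, 2))*(-20 - 1*10) = (5*6)*(-20 - 1*10) = 30*(-20 - 10) = 30*(-30) = -900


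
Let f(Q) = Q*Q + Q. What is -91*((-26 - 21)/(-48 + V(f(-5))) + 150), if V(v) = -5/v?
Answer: -2651558/193 ≈ -13739.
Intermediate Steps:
f(Q) = Q + Q**2 (f(Q) = Q**2 + Q = Q + Q**2)
-91*((-26 - 21)/(-48 + V(f(-5))) + 150) = -91*((-26 - 21)/(-48 - 5*(-1/(5*(1 - 5)))) + 150) = -91*(-47/(-48 - 5/((-5*(-4)))) + 150) = -91*(-47/(-48 - 5/20) + 150) = -91*(-47/(-48 - 5*1/20) + 150) = -91*(-47/(-48 - 1/4) + 150) = -91*(-47/(-193/4) + 150) = -91*(-47*(-4/193) + 150) = -91*(188/193 + 150) = -91*29138/193 = -2651558/193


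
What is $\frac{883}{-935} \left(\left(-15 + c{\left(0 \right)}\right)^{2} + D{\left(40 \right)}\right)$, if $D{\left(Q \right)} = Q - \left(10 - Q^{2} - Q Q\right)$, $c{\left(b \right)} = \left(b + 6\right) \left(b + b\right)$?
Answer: $- \frac{610153}{187} \approx -3262.9$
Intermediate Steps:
$c{\left(b \right)} = 2 b \left(6 + b\right)$ ($c{\left(b \right)} = \left(6 + b\right) 2 b = 2 b \left(6 + b\right)$)
$D{\left(Q \right)} = -10 + Q + 2 Q^{2}$ ($D{\left(Q \right)} = Q + \left(\left(Q^{2} + Q^{2}\right) - 10\right) = Q + \left(2 Q^{2} - 10\right) = Q + \left(-10 + 2 Q^{2}\right) = -10 + Q + 2 Q^{2}$)
$\frac{883}{-935} \left(\left(-15 + c{\left(0 \right)}\right)^{2} + D{\left(40 \right)}\right) = \frac{883}{-935} \left(\left(-15 + 2 \cdot 0 \left(6 + 0\right)\right)^{2} + \left(-10 + 40 + 2 \cdot 40^{2}\right)\right) = 883 \left(- \frac{1}{935}\right) \left(\left(-15 + 2 \cdot 0 \cdot 6\right)^{2} + \left(-10 + 40 + 2 \cdot 1600\right)\right) = - \frac{883 \left(\left(-15 + 0\right)^{2} + \left(-10 + 40 + 3200\right)\right)}{935} = - \frac{883 \left(\left(-15\right)^{2} + 3230\right)}{935} = - \frac{883 \left(225 + 3230\right)}{935} = \left(- \frac{883}{935}\right) 3455 = - \frac{610153}{187}$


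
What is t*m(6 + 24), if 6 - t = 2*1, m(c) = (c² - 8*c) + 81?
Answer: 2964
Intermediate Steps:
m(c) = 81 + c² - 8*c
t = 4 (t = 6 - 2 = 4)
t*m(6 + 24) = 4*(81 + (6 + 24)² - 8*(6 + 24)) = 4*(81 + 30² - 8*30) = 4*(81 + 900 - 240) = 4*741 = 2964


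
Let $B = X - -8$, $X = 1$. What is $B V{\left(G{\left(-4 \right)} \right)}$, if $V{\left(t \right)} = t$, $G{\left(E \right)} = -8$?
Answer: $-72$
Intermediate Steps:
$B = 9$ ($B = 1 - -8 = 1 + 8 = 9$)
$B V{\left(G{\left(-4 \right)} \right)} = 9 \left(-8\right) = -72$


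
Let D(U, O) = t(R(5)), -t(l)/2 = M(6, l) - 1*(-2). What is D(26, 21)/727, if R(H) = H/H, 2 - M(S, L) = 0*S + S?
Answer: 4/727 ≈ 0.0055021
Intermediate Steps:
M(S, L) = 2 - S (M(S, L) = 2 - (0*S + S) = 2 - (0 + S) = 2 - S)
R(H) = 1
t(l) = 4 (t(l) = -2*((2 - 1*6) - 1*(-2)) = -2*((2 - 6) + 2) = -2*(-4 + 2) = -2*(-2) = 4)
D(U, O) = 4
D(26, 21)/727 = 4/727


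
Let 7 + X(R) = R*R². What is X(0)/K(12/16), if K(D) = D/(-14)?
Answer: 392/3 ≈ 130.67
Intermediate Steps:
K(D) = -D/14 (K(D) = D*(-1/14) = -D/14)
X(R) = -7 + R³ (X(R) = -7 + R*R² = -7 + R³)
X(0)/K(12/16) = (-7 + 0³)/((-6/(7*16))) = (-7 + 0)/((-6/(7*16))) = -7/((-1/14*¾)) = -7/(-3/56) = -7*(-56/3) = 392/3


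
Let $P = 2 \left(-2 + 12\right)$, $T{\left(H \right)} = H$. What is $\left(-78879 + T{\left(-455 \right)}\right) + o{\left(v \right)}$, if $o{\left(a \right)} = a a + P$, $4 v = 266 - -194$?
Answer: $-66089$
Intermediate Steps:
$v = 115$ ($v = \frac{266 - -194}{4} = \frac{266 + 194}{4} = \frac{1}{4} \cdot 460 = 115$)
$P = 20$ ($P = 2 \cdot 10 = 20$)
$o{\left(a \right)} = 20 + a^{2}$ ($o{\left(a \right)} = a a + 20 = a^{2} + 20 = 20 + a^{2}$)
$\left(-78879 + T{\left(-455 \right)}\right) + o{\left(v \right)} = \left(-78879 - 455\right) + \left(20 + 115^{2}\right) = -79334 + \left(20 + 13225\right) = -79334 + 13245 = -66089$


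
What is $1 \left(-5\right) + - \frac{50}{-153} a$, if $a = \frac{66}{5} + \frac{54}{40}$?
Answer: $- \frac{25}{102} \approx -0.2451$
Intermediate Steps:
$a = \frac{291}{20}$ ($a = 66 \cdot \frac{1}{5} + 54 \cdot \frac{1}{40} = \frac{66}{5} + \frac{27}{20} = \frac{291}{20} \approx 14.55$)
$1 \left(-5\right) + - \frac{50}{-153} a = 1 \left(-5\right) + - \frac{50}{-153} \cdot \frac{291}{20} = -5 + \left(-50\right) \left(- \frac{1}{153}\right) \frac{291}{20} = -5 + \frac{50}{153} \cdot \frac{291}{20} = -5 + \frac{485}{102} = - \frac{25}{102}$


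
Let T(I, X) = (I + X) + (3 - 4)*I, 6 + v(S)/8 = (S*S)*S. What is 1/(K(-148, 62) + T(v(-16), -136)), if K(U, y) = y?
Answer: -1/74 ≈ -0.013514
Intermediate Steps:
v(S) = -48 + 8*S³ (v(S) = -48 + 8*((S*S)*S) = -48 + 8*(S²*S) = -48 + 8*S³)
T(I, X) = X (T(I, X) = (I + X) - I = X)
1/(K(-148, 62) + T(v(-16), -136)) = 1/(62 - 136) = 1/(-74) = -1/74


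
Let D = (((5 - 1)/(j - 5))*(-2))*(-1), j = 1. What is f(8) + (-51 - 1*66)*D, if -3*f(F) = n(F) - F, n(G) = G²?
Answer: 646/3 ≈ 215.33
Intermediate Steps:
f(F) = -F²/3 + F/3 (f(F) = -(F² - F)/3 = -F²/3 + F/3)
D = -2 (D = (((5 - 1)/(1 - 5))*(-2))*(-1) = ((4/(-4))*(-2))*(-1) = ((4*(-¼))*(-2))*(-1) = -1*(-2)*(-1) = 2*(-1) = -2)
f(8) + (-51 - 1*66)*D = (⅓)*8*(1 - 1*8) + (-51 - 1*66)*(-2) = (⅓)*8*(1 - 8) + (-51 - 66)*(-2) = (⅓)*8*(-7) - 117*(-2) = -56/3 + 234 = 646/3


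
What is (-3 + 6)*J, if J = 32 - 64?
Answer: -96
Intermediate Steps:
J = -32
(-3 + 6)*J = (-3 + 6)*(-32) = 3*(-32) = -96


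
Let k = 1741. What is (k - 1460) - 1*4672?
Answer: -4391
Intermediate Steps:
(k - 1460) - 1*4672 = (1741 - 1460) - 1*4672 = 281 - 4672 = -4391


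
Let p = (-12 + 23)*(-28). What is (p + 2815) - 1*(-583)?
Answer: 3090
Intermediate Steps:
p = -308 (p = 11*(-28) = -308)
(p + 2815) - 1*(-583) = (-308 + 2815) - 1*(-583) = 2507 + 583 = 3090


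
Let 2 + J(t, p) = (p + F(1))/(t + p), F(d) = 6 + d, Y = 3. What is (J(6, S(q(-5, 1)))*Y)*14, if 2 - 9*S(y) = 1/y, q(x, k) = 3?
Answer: -5880/167 ≈ -35.210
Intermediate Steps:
S(y) = 2/9 - 1/(9*y)
J(t, p) = -2 + (7 + p)/(p + t) (J(t, p) = -2 + (p + (6 + 1))/(t + p) = -2 + (p + 7)/(p + t) = -2 + (7 + p)/(p + t))
(J(6, S(q(-5, 1)))*Y)*14 = (((7 - (-1 + 2*3)/(9*3) - 2*6)/((1/9)*(-1 + 2*3)/3 + 6))*3)*14 = (((7 - (-1 + 6)/(9*3) - 12)/((1/9)*(1/3)*(-1 + 6) + 6))*3)*14 = (((7 - 5/(9*3) - 12)/((1/9)*(1/3)*5 + 6))*3)*14 = (((7 - 1*5/27 - 12)/(5/27 + 6))*3)*14 = (((7 - 5/27 - 12)/(167/27))*3)*14 = (((27/167)*(-140/27))*3)*14 = -140/167*3*14 = -420/167*14 = -5880/167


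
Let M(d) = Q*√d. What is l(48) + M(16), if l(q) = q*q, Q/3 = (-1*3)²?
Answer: 2412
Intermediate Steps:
Q = 27 (Q = 3*(-1*3)² = 3*(-3)² = 3*9 = 27)
l(q) = q²
M(d) = 27*√d
l(48) + M(16) = 48² + 27*√16 = 2304 + 27*4 = 2304 + 108 = 2412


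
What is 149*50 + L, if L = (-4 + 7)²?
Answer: 7459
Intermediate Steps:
L = 9 (L = 3² = 9)
149*50 + L = 149*50 + 9 = 7450 + 9 = 7459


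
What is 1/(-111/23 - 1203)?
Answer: -23/27780 ≈ -0.00082793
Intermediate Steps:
1/(-111/23 - 1203) = 1/(-27780/23) = -23/27780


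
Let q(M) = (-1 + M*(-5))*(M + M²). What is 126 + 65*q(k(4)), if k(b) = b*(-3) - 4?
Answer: 1232526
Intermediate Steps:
k(b) = -4 - 3*b (k(b) = -3*b - 4 = -4 - 3*b)
q(M) = (-1 - 5*M)*(M + M²)
126 + 65*q(k(4)) = 126 + 65*(-(-4 - 3*4)*(1 + 5*(-4 - 3*4)² + 6*(-4 - 3*4))) = 126 + 65*(-(-4 - 12)*(1 + 5*(-4 - 12)² + 6*(-4 - 12))) = 126 + 65*(-1*(-16)*(1 + 5*(-16)² + 6*(-16))) = 126 + 65*(-1*(-16)*(1 + 5*256 - 96)) = 126 + 65*(-1*(-16)*(1 + 1280 - 96)) = 126 + 65*(-1*(-16)*1185) = 126 + 65*18960 = 126 + 1232400 = 1232526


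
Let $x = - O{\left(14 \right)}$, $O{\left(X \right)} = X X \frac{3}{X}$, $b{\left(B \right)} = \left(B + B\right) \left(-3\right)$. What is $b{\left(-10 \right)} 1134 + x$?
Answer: $67998$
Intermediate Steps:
$b{\left(B \right)} = - 6 B$ ($b{\left(B \right)} = 2 B \left(-3\right) = - 6 B$)
$O{\left(X \right)} = 3 X$ ($O{\left(X \right)} = X^{2} \frac{3}{X} = 3 X$)
$x = -42$ ($x = - 3 \cdot 14 = \left(-1\right) 42 = -42$)
$b{\left(-10 \right)} 1134 + x = \left(-6\right) \left(-10\right) 1134 - 42 = 60 \cdot 1134 - 42 = 68040 - 42 = 67998$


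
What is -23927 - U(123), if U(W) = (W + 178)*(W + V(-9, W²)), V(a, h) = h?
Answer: -4614779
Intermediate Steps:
U(W) = (178 + W)*(W + W²) (U(W) = (W + 178)*(W + W²) = (178 + W)*(W + W²))
-23927 - U(123) = -23927 - 123*(178 + 123² + 179*123) = -23927 - 123*(178 + 15129 + 22017) = -23927 - 123*37324 = -23927 - 1*4590852 = -23927 - 4590852 = -4614779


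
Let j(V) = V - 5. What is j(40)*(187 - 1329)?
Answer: -39970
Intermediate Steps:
j(V) = -5 + V
j(40)*(187 - 1329) = (-5 + 40)*(187 - 1329) = 35*(-1142) = -39970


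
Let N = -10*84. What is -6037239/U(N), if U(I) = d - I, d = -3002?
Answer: 6037239/2162 ≈ 2792.4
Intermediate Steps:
N = -840
U(I) = -3002 - I
-6037239/U(N) = -6037239/(-3002 - 1*(-840)) = -6037239/(-3002 + 840) = -6037239/(-2162) = -6037239*(-1/2162) = 6037239/2162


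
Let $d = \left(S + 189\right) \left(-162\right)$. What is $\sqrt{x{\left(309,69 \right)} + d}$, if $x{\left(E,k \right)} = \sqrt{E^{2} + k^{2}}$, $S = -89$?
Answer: $\sqrt{-16200 + 3 \sqrt{11138}} \approx 126.03 i$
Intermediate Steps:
$d = -16200$ ($d = \left(-89 + 189\right) \left(-162\right) = 100 \left(-162\right) = -16200$)
$\sqrt{x{\left(309,69 \right)} + d} = \sqrt{\sqrt{309^{2} + 69^{2}} - 16200} = \sqrt{\sqrt{95481 + 4761} - 16200} = \sqrt{\sqrt{100242} - 16200} = \sqrt{3 \sqrt{11138} - 16200} = \sqrt{-16200 + 3 \sqrt{11138}}$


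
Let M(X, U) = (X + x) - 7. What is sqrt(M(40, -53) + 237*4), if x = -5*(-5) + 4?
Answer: sqrt(1010) ≈ 31.780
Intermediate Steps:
x = 29 (x = 25 + 4 = 29)
M(X, U) = 22 + X (M(X, U) = (X + 29) - 7 = (29 + X) - 7 = 22 + X)
sqrt(M(40, -53) + 237*4) = sqrt((22 + 40) + 237*4) = sqrt(62 + 948) = sqrt(1010)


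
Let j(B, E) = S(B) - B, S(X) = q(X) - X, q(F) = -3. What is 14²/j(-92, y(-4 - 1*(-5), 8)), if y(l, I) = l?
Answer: 196/181 ≈ 1.0829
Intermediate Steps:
S(X) = -3 - X
j(B, E) = -3 - 2*B (j(B, E) = (-3 - B) - B = -3 - 2*B)
14²/j(-92, y(-4 - 1*(-5), 8)) = 14²/(-3 - 2*(-92)) = 196/(-3 + 184) = 196/181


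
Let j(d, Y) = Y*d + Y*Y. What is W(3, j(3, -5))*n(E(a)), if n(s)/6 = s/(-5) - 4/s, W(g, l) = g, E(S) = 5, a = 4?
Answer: -162/5 ≈ -32.400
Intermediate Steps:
j(d, Y) = Y**2 + Y*d (j(d, Y) = Y*d + Y**2 = Y**2 + Y*d)
n(s) = -24/s - 6*s/5 (n(s) = 6*(s/(-5) - 4/s) = 6*(s*(-1/5) - 4/s) = 6*(-s/5 - 4/s) = 6*(-4/s - s/5) = -24/s - 6*s/5)
W(3, j(3, -5))*n(E(a)) = 3*(-24/5 - 6/5*5) = 3*(-24*1/5 - 6) = 3*(-24/5 - 6) = 3*(-54/5) = -162/5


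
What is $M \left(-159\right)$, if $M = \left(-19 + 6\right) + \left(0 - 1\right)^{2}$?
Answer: $1908$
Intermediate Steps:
$M = -12$ ($M = -13 + \left(-1\right)^{2} = -13 + 1 = -12$)
$M \left(-159\right) = \left(-12\right) \left(-159\right) = 1908$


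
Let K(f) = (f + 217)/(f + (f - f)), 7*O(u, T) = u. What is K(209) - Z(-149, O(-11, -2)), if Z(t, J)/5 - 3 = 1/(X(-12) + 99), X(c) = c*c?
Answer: -659332/50787 ≈ -12.982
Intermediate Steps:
O(u, T) = u/7
X(c) = c²
Z(t, J) = 3650/243 (Z(t, J) = 15 + 5/((-12)² + 99) = 15 + 5/(144 + 99) = 15 + 5/243 = 3650/243)
K(f) = (217 + f)/f (K(f) = (217 + f)/(f + 0) = (217 + f)/f)
K(209) - Z(-149, O(-11, -2)) = (217 + 209)/209 - 1*3650/243 = (1/209)*426 - 3650/243 = 426/209 - 3650/243 = -659332/50787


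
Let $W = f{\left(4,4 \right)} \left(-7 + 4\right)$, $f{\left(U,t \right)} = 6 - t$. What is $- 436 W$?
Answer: $2616$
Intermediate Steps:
$W = -6$ ($W = \left(6 - 4\right) \left(-7 + 4\right) = \left(6 - 4\right) \left(-3\right) = 2 \left(-3\right) = -6$)
$- 436 W = \left(-436\right) \left(-6\right) = 2616$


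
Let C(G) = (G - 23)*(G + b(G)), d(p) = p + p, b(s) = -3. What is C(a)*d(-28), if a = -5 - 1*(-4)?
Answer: -5376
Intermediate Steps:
a = -1 (a = -5 + 4 = -1)
d(p) = 2*p
C(G) = (-23 + G)*(-3 + G) (C(G) = (G - 23)*(G - 3) = (-23 + G)*(-3 + G))
C(a)*d(-28) = (69 + (-1)**2 - 26*(-1))*(2*(-28)) = (69 + 1 + 26)*(-56) = 96*(-56) = -5376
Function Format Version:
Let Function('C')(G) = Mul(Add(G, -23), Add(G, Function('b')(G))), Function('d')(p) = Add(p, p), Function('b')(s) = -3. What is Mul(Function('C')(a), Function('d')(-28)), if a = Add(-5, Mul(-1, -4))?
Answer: -5376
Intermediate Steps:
a = -1 (a = Add(-5, 4) = -1)
Function('d')(p) = Mul(2, p)
Function('C')(G) = Mul(Add(-23, G), Add(-3, G)) (Function('C')(G) = Mul(Add(G, -23), Add(G, -3)) = Mul(Add(-23, G), Add(-3, G)))
Mul(Function('C')(a), Function('d')(-28)) = Mul(Add(69, Pow(-1, 2), Mul(-26, -1)), Mul(2, -28)) = Mul(Add(69, 1, 26), -56) = Mul(96, -56) = -5376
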